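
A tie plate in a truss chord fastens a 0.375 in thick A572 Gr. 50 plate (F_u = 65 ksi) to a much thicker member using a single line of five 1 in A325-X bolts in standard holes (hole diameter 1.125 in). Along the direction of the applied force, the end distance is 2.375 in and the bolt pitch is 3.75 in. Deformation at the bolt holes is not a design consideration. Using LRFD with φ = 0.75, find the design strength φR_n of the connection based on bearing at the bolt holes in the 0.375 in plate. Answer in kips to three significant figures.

Per bolt r_n = 1.5 l_c t F_u ≤ 3.0 d t F_u; upper limit = 3.0 × 1 × 0.375 × 65 = 73.12 kips.
Edge bolt: l_c = 2.375 − 1.125/2 = 1.812 in → 1.5 × 1.812 × 0.375 × 65 = 66.27 → r_n = 66.27 kips.
Interior bolts: l_c = 3.75 − 1.125 = 2.625 in → 1.5 × 2.625 × 0.375 × 65 = 95.98 → r_n = 73.12 kips.
R_n = 1 × 66.27 + 4 × 73.12 = 358.8 kips.
Design strength φR_n = 0.75 × 358.8 = 269 kips.

269 kips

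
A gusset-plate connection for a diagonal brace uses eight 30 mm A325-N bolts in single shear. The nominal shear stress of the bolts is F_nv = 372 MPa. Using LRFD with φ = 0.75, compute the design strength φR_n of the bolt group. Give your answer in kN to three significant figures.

A_b = π × 30² / 4 = 706.9 mm².
R_n = F_nv · A_b · n · n_s = 372 × 706.9 × 8 × 1 / 1000 = 2104 kN.
Design strength φR_n = 0.75 × 2104 = 1580 kN.

1580 kN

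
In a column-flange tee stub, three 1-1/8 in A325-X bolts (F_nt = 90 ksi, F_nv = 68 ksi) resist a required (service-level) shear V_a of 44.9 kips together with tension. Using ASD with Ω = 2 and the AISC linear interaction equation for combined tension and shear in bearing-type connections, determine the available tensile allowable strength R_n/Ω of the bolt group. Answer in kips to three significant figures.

A_b = π·1.125²/4 = 0.994 in²; f_rv = 44.9 / (3 × 0.994) = 15.06 ksi.
F'_nt = 1.3 F_nt − (Ω F_nt / F_nv) f_rv = 1.3·90 − (2·90/68)·15.06 = 77.14 ksi, capped at F_nt → F'_nt = 77.14 ksi.
R_n = F'_nt · A_b · n = 77.14 × 0.994 × 3 = 230 kips.
Allowable strength R_n/Ω = 230 / 2 = 115 kips.

115 kips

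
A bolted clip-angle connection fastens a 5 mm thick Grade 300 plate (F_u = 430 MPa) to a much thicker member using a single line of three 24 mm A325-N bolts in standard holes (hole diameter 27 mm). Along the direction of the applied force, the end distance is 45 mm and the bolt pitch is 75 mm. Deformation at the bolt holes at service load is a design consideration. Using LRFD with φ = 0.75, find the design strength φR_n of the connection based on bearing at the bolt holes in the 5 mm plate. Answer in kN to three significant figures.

Per bolt r_n = 1.2 l_c t F_u ≤ 2.4 d t F_u; upper limit = 2.4 × 24 × 5 × 430 / 1000 = 123.8 kN.
Edge bolt: l_c = 45 − 27/2 = 31.5 mm → 1.2 × 31.5 × 5 × 430 / 1000 = 81.27 → r_n = 81.27 kN.
Interior bolts: l_c = 75 − 27 = 48 mm → 1.2 × 48 × 5 × 430 / 1000 = 123.8 → r_n = 123.8 kN.
R_n = 1 × 81.27 + 2 × 123.8 = 328.9 kN.
Design strength φR_n = 0.75 × 328.9 = 247 kN.

247 kN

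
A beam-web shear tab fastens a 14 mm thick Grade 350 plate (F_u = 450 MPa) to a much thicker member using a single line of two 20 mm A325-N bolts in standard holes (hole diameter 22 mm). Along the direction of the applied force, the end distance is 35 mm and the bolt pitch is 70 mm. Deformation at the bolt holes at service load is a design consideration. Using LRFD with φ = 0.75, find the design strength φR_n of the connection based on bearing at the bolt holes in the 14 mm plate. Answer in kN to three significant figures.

363 kN

Per bolt r_n = 1.2 l_c t F_u ≤ 2.4 d t F_u; upper limit = 2.4 × 20 × 14 × 450 / 1000 = 302.4 kN.
Edge bolt: l_c = 35 − 22/2 = 24 mm → 1.2 × 24 × 14 × 450 / 1000 = 181.4 → r_n = 181.4 kN.
Interior bolts: l_c = 70 − 22 = 48 mm → 1.2 × 48 × 14 × 450 / 1000 = 362.9 → r_n = 302.4 kN.
R_n = 1 × 181.4 + 1 × 302.4 = 483.8 kN.
Design strength φR_n = 0.75 × 483.8 = 363 kN.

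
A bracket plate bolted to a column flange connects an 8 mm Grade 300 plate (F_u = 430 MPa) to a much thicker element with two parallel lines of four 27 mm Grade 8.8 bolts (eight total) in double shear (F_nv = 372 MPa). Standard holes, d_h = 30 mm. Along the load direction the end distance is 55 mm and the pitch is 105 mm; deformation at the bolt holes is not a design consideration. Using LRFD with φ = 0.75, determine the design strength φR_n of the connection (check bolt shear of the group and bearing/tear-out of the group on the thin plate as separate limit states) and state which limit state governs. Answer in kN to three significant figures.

1560 kN (bearing governs)

Bolt shear: A_b = π·27²/4 = 572.6 mm²; R_n = 372 × 572.6 × 8 × 2 / 1000 = 3408 kN → 0.75 × 3408 = 2560 kN.
Bearing (1.5 l_c t F_u ≤ 3.0 d t F_u): upper limit = 3.0·27·8·430 / 1000 = 278.6 kN.
  Edge l_c = 55 − 30/2 = 40 → r_n = 206.4 kN; interior l_c = 105 − 30 = 75 → r_n = 278.6 kN.
  R_n,bearing = 2·206.4 + 6·278.6 = 2085 kN → 0.75 × 2085 = 1560 kN.
Bearing governs: 1560 kN.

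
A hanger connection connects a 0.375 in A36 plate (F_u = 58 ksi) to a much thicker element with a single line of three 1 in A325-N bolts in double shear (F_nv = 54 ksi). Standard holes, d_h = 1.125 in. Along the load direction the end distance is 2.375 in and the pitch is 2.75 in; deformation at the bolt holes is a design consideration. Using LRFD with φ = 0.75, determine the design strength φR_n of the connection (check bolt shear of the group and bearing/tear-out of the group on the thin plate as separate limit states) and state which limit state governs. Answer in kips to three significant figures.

99.1 kips (bearing governs)

Bolt shear: A_b = π·1²/4 = 0.7854 in²; R_n = 54 × 0.7854 × 3 × 2 = 254.5 kips → 0.75 × 254.5 = 191 kips.
Bearing (1.2 l_c t F_u ≤ 2.4 d t F_u): upper limit = 2.4·1·0.375·58 = 52.2 kips.
  Edge l_c = 2.375 − 1.125/2 = 1.812 → r_n = 47.31 kips; interior l_c = 2.75 − 1.125 = 1.625 → r_n = 42.41 kips.
  R_n,bearing = 1·47.31 + 2·42.41 = 132.1 kips → 0.75 × 132.1 = 99.1 kips.
Bearing governs: 99.1 kips.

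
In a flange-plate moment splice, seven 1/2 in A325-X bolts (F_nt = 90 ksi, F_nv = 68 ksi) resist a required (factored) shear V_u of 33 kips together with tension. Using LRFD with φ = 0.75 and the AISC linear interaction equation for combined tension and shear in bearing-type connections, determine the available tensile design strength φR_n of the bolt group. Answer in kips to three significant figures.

A_b = π·0.5²/4 = 0.1963 in²; f_rv = 33 / (7 × 0.1963) = 24.01 ksi.
F'_nt = 1.3 F_nt − (F_nt / φF_nv) f_rv = 1.3·90 − (90/(0.75·68))·24.01 = 74.63 ksi, capped at F_nt → F'_nt = 74.63 ksi.
R_n = F'_nt · A_b · n = 74.63 × 0.1963 × 7 = 102.6 kips.
Design strength φR_n = 0.75 × 102.6 = 76.9 kips.

76.9 kips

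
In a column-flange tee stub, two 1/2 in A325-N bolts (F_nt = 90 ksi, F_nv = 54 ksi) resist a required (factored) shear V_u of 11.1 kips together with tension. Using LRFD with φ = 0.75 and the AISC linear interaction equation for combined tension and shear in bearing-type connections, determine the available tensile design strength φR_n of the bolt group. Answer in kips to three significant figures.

16 kips

A_b = π·0.5²/4 = 0.1963 in²; f_rv = 11.1 / (2 × 0.1963) = 28.27 ksi.
F'_nt = 1.3 F_nt − (F_nt / φF_nv) f_rv = 1.3·90 − (90/(0.75·54))·28.27 = 54.19 ksi, capped at F_nt → F'_nt = 54.19 ksi.
R_n = F'_nt · A_b · n = 54.19 × 0.1963 × 2 = 21.28 kips.
Design strength φR_n = 0.75 × 21.28 = 16 kips.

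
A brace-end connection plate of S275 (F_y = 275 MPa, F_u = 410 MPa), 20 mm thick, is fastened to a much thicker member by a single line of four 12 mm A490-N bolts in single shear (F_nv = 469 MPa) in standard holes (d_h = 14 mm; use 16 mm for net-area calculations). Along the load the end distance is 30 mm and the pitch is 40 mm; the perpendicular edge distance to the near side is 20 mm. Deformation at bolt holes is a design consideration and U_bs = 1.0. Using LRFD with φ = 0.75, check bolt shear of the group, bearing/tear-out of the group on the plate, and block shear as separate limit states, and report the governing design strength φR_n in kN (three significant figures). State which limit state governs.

159 kN (bolt shear governs)

Bolt shear: A_b = π·12²/4 = 113.1 mm²; R_n = 469 × 113.1 × 4 × 1 / 1000 = 212.2 kN → 0.75 × 212.2 = 159 kN.
Bearing: edge l_c = 23, r_n = 226.3 kN; interior l_c = 26, r_n = 236.2 kN; R_n = 226.3 + 3·236.2 = 934.8 kN → 701 kN.
Block shear: A_gv = 3000, A_nv = 1880, A_nt = 240 mm²; R_n = min(0.6F_uA_nv, 0.6F_yA_gv) + U_bs·F_u·A_nt = 560.9 kN → 421 kN.
Bolt shear governs: 159 kN.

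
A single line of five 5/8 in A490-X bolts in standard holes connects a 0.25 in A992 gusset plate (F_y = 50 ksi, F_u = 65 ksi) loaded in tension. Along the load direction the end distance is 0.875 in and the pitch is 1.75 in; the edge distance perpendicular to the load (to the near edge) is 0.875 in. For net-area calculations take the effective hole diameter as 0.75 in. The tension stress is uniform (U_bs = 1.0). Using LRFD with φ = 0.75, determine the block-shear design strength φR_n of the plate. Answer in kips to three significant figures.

Shear plane L_v = 0.875 + 4·1.75 = 7.875 in; A_gv = 7.875 × 0.25 = 1.969 in².
A_nv = (7.875 − 4.5·0.75) × 0.25 = 1.125 in².
A_nt = (0.875 − 0.5·0.75) × 0.25 = 0.125 in².
0.6 F_u A_nv = 43.88 kips; 0.6 F_y A_gv = 59.06 kips → shear rupture governs the shear term.
R_n = 43.88 + 1.0 × 65 × 0.125 = 52 kips.
Design strength φR_n = 0.75 × 52 = 39 kips.

39 kips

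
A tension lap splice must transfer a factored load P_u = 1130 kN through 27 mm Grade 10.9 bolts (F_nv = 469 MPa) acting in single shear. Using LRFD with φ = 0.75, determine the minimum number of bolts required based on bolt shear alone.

6 bolts

A_b = π·27²/4 = 572.6 mm².
Per-bolt design strength φR_n = 0.75 × 469 × 572.6 × 1 / 1000 = 201.4 kN.
n ≥ 1130 / 201.4 = 5.611 → use 6 bolts.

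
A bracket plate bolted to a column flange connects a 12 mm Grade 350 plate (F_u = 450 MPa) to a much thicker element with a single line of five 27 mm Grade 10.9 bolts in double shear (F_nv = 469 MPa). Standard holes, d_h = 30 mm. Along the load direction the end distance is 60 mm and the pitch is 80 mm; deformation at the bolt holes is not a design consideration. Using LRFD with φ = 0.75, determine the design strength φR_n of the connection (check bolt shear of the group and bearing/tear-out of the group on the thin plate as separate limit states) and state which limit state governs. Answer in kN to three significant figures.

1490 kN (bearing governs)

Bolt shear: A_b = π·27²/4 = 572.6 mm²; R_n = 469 × 572.6 × 5 × 2 / 1000 = 2685 kN → 0.75 × 2685 = 2010 kN.
Bearing (1.5 l_c t F_u ≤ 3.0 d t F_u): upper limit = 3.0·27·12·450 / 1000 = 437.4 kN.
  Edge l_c = 60 − 30/2 = 45 → r_n = 364.5 kN; interior l_c = 80 − 30 = 50 → r_n = 405 kN.
  R_n,bearing = 1·364.5 + 4·405 = 1984 kN → 0.75 × 1984 = 1490 kN.
Bearing governs: 1490 kN.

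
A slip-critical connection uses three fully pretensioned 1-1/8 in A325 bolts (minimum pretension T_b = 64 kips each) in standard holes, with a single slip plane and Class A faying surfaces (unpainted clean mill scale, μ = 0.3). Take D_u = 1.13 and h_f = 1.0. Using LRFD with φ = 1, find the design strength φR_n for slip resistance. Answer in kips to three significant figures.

65.1 kips

R_n = μ · D_u · h_f · T_b · n_s · n_b = 0.3 × 1.13 × 1.0 × 64 × 1 × 3 = 65.09 kips.
Design strength φR_n = 1 × 65.09 = 65.1 kips.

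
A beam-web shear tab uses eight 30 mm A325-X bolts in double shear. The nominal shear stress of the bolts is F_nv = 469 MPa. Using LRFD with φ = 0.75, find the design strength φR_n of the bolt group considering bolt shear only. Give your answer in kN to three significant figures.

A_b = π × 30² / 4 = 706.9 mm².
R_n = F_nv · A_b · n · n_s = 469 × 706.9 × 8 × 2 / 1000 = 5304 kN.
Design strength φR_n = 0.75 × 5304 = 3980 kN.

3980 kN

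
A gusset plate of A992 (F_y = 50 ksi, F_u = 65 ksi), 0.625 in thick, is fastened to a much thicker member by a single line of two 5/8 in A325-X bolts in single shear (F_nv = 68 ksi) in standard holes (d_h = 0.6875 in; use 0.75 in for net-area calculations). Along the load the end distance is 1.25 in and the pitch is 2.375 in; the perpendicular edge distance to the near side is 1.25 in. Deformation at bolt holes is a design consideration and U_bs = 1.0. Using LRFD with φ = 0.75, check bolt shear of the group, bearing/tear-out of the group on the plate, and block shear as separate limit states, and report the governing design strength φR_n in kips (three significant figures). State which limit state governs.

Bolt shear: A_b = π·0.625²/4 = 0.3068 in²; R_n = 68 × 0.3068 × 2 × 1 = 41.72 kips → 0.75 × 41.72 = 31.3 kips.
Bearing: edge l_c = 0.9062, r_n = 44.18 kips; interior l_c = 1.688, r_n = 60.94 kips; R_n = 44.18 + 1·60.94 = 105.1 kips → 78.8 kips.
Block shear: A_gv = 2.266, A_nv = 1.562, A_nt = 0.5469 in²; R_n = min(0.6F_uA_nv, 0.6F_yA_gv) + U_bs·F_u·A_nt = 96.48 kips → 72.4 kips.
Bolt shear governs: 31.3 kips.

31.3 kips (bolt shear governs)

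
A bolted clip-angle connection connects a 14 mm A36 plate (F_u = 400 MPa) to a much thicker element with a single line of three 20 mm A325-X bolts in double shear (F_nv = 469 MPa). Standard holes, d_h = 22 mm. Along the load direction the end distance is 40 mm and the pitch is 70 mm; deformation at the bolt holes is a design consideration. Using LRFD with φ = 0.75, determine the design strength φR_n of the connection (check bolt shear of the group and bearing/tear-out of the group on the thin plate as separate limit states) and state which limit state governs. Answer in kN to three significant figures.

Bolt shear: A_b = π·20²/4 = 314.2 mm²; R_n = 469 × 314.2 × 3 × 2 / 1000 = 884 kN → 0.75 × 884 = 663 kN.
Bearing (1.2 l_c t F_u ≤ 2.4 d t F_u): upper limit = 2.4·20·14·400 / 1000 = 268.8 kN.
  Edge l_c = 40 − 22/2 = 29 → r_n = 194.9 kN; interior l_c = 70 − 22 = 48 → r_n = 268.8 kN.
  R_n,bearing = 1·194.9 + 2·268.8 = 732.5 kN → 0.75 × 732.5 = 549 kN.
Bearing governs: 549 kN.

549 kN (bearing governs)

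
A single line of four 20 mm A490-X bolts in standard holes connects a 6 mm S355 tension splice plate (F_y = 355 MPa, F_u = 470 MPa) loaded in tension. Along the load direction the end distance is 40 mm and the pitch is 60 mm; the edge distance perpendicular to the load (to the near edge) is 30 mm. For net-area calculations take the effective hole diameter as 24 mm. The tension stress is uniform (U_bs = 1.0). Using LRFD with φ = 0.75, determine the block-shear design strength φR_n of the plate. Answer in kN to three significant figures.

Shear plane L_v = 40 + 3·60 = 220 mm; A_gv = 220 × 6 = 1320 mm².
A_nv = (220 − 3.5·24) × 6 = 816 mm².
A_nt = (30 − 0.5·24) × 6 = 108 mm².
0.6 F_u A_nv = 230.1 kN; 0.6 F_y A_gv = 281.2 kN → shear rupture governs the shear term.
R_n = 230.1 + 1.0 × 470 × 108 / 1000 = 280.9 kN.
Design strength φR_n = 0.75 × 280.9 = 211 kN.

211 kN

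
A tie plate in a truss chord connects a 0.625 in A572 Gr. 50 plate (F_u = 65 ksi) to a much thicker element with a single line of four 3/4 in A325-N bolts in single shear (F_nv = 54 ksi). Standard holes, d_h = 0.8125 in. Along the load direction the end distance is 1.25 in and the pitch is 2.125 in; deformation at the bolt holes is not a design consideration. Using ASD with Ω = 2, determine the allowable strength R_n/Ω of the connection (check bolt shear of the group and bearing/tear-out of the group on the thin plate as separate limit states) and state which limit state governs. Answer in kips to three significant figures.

47.7 kips (bolt shear governs)

Bolt shear: A_b = π·0.75²/4 = 0.4418 in²; R_n = 54 × 0.4418 × 4 × 1 = 95.43 kips → 95.43 / 2 = 47.7 kips.
Bearing (1.5 l_c t F_u ≤ 3.0 d t F_u): upper limit = 3.0·0.75·0.625·65 = 91.41 kips.
  Edge l_c = 1.25 − 0.8125/2 = 0.8438 → r_n = 51.42 kips; interior l_c = 2.125 − 0.8125 = 1.312 → r_n = 79.98 kips.
  R_n,bearing = 1·51.42 + 3·79.98 = 291.4 kips → 291.4 / 2 = 146 kips.
Bolt shear governs: 47.7 kips.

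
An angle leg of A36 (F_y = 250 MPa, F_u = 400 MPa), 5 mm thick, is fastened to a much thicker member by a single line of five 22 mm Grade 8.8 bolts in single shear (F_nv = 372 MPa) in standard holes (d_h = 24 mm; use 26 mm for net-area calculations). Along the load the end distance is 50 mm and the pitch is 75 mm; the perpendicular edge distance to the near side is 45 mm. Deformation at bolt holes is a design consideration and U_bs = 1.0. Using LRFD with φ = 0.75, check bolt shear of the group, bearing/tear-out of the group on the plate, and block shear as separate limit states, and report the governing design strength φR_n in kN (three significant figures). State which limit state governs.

245 kN (block shear governs)

Bolt shear: A_b = π·22²/4 = 380.1 mm²; R_n = 372 × 380.1 × 5 × 1 / 1000 = 707 kN → 0.75 × 707 = 530 kN.
Bearing: edge l_c = 38, r_n = 91.2 kN; interior l_c = 51, r_n = 105.6 kN; R_n = 91.2 + 4·105.6 = 513.6 kN → 385 kN.
Block shear: A_gv = 1750, A_nv = 1165, A_nt = 160 mm²; R_n = min(0.6F_uA_nv, 0.6F_yA_gv) + U_bs·F_u·A_nt = 326.5 kN → 245 kN.
Block shear governs: 245 kN.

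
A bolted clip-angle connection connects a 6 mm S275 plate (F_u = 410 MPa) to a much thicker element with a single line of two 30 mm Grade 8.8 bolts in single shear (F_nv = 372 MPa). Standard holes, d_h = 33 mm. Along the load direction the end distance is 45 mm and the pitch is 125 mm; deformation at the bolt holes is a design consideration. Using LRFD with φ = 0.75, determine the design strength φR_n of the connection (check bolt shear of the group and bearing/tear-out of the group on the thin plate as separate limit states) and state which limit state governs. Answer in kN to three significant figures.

196 kN (bearing governs)

Bolt shear: A_b = π·30²/4 = 706.9 mm²; R_n = 372 × 706.9 × 2 × 1 / 1000 = 525.9 kN → 0.75 × 525.9 = 394 kN.
Bearing (1.2 l_c t F_u ≤ 2.4 d t F_u): upper limit = 2.4·30·6·410 / 1000 = 177.1 kN.
  Edge l_c = 45 − 33/2 = 28.5 → r_n = 84.13 kN; interior l_c = 125 − 33 = 92 → r_n = 177.1 kN.
  R_n,bearing = 1·84.13 + 1·177.1 = 261.3 kN → 0.75 × 261.3 = 196 kN.
Bearing governs: 196 kN.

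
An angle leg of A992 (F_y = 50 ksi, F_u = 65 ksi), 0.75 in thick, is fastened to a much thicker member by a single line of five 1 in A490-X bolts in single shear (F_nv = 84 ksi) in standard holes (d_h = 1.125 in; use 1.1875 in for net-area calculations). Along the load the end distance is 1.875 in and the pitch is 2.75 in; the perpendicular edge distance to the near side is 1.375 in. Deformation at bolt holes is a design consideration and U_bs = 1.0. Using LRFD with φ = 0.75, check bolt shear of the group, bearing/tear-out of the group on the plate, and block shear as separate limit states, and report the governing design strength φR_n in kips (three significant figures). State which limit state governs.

Bolt shear: A_b = π·1²/4 = 0.7854 in²; R_n = 84 × 0.7854 × 5 × 1 = 329.9 kips → 0.75 × 329.9 = 247 kips.
Bearing: edge l_c = 1.312, r_n = 76.78 kips; interior l_c = 1.625, r_n = 95.06 kips; R_n = 76.78 + 4·95.06 = 457 kips → 343 kips.
Block shear: A_gv = 9.656, A_nv = 5.648, A_nt = 0.5859 in²; R_n = min(0.6F_uA_nv, 0.6F_yA_gv) + U_bs·F_u·A_nt = 258.4 kips → 194 kips.
Block shear governs: 194 kips.

194 kips (block shear governs)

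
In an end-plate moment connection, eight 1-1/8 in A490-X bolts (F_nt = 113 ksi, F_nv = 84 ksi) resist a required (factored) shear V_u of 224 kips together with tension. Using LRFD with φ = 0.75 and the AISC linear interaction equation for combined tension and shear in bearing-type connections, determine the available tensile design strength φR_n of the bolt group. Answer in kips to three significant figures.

575 kips

A_b = π·1.125²/4 = 0.994 in²; f_rv = 224 / (8 × 0.994) = 28.17 ksi.
F'_nt = 1.3 F_nt − (F_nt / φF_nv) f_rv = 1.3·113 − (113/(0.75·84))·28.17 = 96.38 ksi, capped at F_nt → F'_nt = 96.38 ksi.
R_n = F'_nt · A_b · n = 96.38 × 0.994 × 8 = 766.4 kips.
Design strength φR_n = 0.75 × 766.4 = 575 kips.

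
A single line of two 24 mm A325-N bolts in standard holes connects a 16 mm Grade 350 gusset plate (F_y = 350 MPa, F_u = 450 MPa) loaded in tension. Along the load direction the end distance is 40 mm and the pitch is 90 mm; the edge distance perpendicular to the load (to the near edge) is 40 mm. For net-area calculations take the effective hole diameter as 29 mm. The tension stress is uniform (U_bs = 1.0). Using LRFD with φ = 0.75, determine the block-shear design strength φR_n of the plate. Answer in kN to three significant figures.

Shear plane L_v = 40 + 1·90 = 130 mm; A_gv = 130 × 16 = 2080 mm².
A_nv = (130 − 1.5·29) × 16 = 1384 mm².
A_nt = (40 − 0.5·29) × 16 = 408 mm².
0.6 F_u A_nv = 373.7 kN; 0.6 F_y A_gv = 436.8 kN → shear rupture governs the shear term.
R_n = 373.7 + 1.0 × 450 × 408 / 1000 = 557.3 kN.
Design strength φR_n = 0.75 × 557.3 = 418 kN.

418 kN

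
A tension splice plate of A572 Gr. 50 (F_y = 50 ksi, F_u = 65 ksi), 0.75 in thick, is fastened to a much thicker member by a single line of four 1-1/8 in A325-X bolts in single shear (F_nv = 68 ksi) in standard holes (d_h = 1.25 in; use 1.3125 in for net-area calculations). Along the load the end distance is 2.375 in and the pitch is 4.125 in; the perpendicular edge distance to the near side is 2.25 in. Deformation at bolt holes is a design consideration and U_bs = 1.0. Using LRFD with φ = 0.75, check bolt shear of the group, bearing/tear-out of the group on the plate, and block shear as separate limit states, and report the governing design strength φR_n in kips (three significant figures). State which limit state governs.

203 kips (bolt shear governs)

Bolt shear: A_b = π·1.125²/4 = 0.994 in²; R_n = 68 × 0.994 × 4 × 1 = 270.4 kips → 0.75 × 270.4 = 203 kips.
Bearing: edge l_c = 1.75, r_n = 102.4 kips; interior l_c = 2.875, r_n = 131.6 kips; R_n = 102.4 + 3·131.6 = 497.2 kips → 373 kips.
Block shear: A_gv = 11.06, A_nv = 7.617, A_nt = 1.195 in²; R_n = min(0.6F_uA_nv, 0.6F_yA_gv) + U_bs·F_u·A_nt = 374.8 kips → 281 kips.
Bolt shear governs: 203 kips.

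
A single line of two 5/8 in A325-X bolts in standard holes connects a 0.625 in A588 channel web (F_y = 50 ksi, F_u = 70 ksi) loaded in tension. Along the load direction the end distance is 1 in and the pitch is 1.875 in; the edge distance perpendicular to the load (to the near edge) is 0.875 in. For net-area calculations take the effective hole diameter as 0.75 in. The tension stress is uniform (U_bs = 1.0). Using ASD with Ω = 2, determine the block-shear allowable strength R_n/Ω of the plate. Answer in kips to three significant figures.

33.9 kips

Shear plane L_v = 1 + 1·1.875 = 2.875 in; A_gv = 2.875 × 0.625 = 1.797 in².
A_nv = (2.875 − 1.5·0.75) × 0.625 = 1.094 in².
A_nt = (0.875 − 0.5·0.75) × 0.625 = 0.3125 in².
0.6 F_u A_nv = 45.94 kips; 0.6 F_y A_gv = 53.91 kips → shear rupture governs the shear term.
R_n = 45.94 + 1.0 × 70 × 0.3125 = 67.81 kips.
Allowable strength R_n/Ω = 67.81 / 2 = 33.9 kips.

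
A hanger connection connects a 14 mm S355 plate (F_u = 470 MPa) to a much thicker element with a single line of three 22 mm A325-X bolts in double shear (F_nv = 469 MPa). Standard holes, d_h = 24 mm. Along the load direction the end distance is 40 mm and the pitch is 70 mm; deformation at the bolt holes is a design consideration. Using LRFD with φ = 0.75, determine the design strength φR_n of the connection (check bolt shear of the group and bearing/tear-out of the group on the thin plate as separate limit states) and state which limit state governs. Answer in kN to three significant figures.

687 kN (bearing governs)

Bolt shear: A_b = π·22²/4 = 380.1 mm²; R_n = 469 × 380.1 × 3 × 2 / 1000 = 1070 kN → 0.75 × 1070 = 802 kN.
Bearing (1.2 l_c t F_u ≤ 2.4 d t F_u): upper limit = 2.4·22·14·470 / 1000 = 347.4 kN.
  Edge l_c = 40 − 24/2 = 28 → r_n = 221.1 kN; interior l_c = 70 − 24 = 46 → r_n = 347.4 kN.
  R_n,bearing = 1·221.1 + 2·347.4 = 915.9 kN → 0.75 × 915.9 = 687 kN.
Bearing governs: 687 kN.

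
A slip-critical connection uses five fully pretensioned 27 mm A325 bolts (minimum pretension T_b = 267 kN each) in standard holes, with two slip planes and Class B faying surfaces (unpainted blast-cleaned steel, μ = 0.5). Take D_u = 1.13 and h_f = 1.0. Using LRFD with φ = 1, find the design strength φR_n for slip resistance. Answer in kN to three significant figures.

R_n = μ · D_u · h_f · T_b · n_s · n_b = 0.5 × 1.13 × 1.0 × 267 × 2 × 5 = 1509 kN.
Design strength φR_n = 1 × 1509 = 1510 kN.

1510 kN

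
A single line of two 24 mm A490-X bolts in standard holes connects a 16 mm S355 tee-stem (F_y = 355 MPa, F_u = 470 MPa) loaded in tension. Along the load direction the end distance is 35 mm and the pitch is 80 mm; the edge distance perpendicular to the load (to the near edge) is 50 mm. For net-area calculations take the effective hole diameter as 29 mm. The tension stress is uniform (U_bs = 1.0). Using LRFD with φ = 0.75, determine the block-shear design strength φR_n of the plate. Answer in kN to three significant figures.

Shear plane L_v = 35 + 1·80 = 115 mm; A_gv = 115 × 16 = 1840 mm².
A_nv = (115 − 1.5·29) × 16 = 1144 mm².
A_nt = (50 − 0.5·29) × 16 = 568 mm².
0.6 F_u A_nv = 322.6 kN; 0.6 F_y A_gv = 391.9 kN → shear rupture governs the shear term.
R_n = 322.6 + 1.0 × 470 × 568 / 1000 = 589.6 kN.
Design strength φR_n = 0.75 × 589.6 = 442 kN.

442 kN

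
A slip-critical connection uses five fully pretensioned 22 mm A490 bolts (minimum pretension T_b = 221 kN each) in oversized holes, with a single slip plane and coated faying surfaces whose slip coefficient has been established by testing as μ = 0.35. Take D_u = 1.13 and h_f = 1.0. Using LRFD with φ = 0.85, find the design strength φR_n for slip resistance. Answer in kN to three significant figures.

R_n = μ · D_u · h_f · T_b · n_s · n_b = 0.35 × 1.13 × 1.0 × 221 × 1 × 5 = 437 kN.
Design strength φR_n = 0.85 × 437 = 371 kN.

371 kN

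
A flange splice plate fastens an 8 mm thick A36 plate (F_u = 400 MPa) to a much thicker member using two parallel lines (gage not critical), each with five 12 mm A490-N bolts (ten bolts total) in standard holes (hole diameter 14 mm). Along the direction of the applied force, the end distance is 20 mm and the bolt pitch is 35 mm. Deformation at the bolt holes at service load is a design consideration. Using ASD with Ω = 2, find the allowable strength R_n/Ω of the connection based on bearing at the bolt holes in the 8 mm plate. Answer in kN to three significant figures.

372 kN

Per bolt r_n = 1.2 l_c t F_u ≤ 2.4 d t F_u; upper limit = 2.4 × 12 × 8 × 400 / 1000 = 92.16 kN.
Edge bolt: l_c = 20 − 14/2 = 13 mm → 1.2 × 13 × 8 × 400 / 1000 = 49.92 → r_n = 49.92 kN.
Interior bolts: l_c = 35 − 14 = 21 mm → 1.2 × 21 × 8 × 400 / 1000 = 80.64 → r_n = 80.64 kN.
R_n = 2 × 49.92 + 8 × 80.64 = 745 kN.
Allowable strength R_n/Ω = 745 / 2 = 372 kN.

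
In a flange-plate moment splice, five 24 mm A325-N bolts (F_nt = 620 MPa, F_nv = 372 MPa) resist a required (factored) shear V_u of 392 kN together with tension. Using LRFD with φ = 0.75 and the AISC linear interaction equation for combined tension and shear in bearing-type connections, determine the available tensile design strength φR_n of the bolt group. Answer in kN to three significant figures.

714 kN

A_b = π·24²/4 = 452.4 mm²; f_rv = 392 × 1000 / (5 × 452.4) = 173.3 MPa.
F'_nt = 1.3 F_nt − (F_nt / φF_nv) f_rv = 1.3·620 − (620/(0.75·372))·173.3 = 420.9 MPa, capped at F_nt → F'_nt = 420.9 MPa.
R_n = F'_nt · A_b · n = 420.9 × 452.4 × 5 / 1000 = 952 kN.
Design strength φR_n = 0.75 × 952 = 714 kN.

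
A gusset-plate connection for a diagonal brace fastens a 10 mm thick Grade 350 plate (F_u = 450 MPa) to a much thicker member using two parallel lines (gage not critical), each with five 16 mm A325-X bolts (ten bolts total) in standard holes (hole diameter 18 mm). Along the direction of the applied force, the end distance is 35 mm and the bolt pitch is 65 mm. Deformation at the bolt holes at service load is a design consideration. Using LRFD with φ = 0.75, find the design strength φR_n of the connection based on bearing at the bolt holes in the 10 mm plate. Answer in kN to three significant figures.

Per bolt r_n = 1.2 l_c t F_u ≤ 2.4 d t F_u; upper limit = 2.4 × 16 × 10 × 450 / 1000 = 172.8 kN.
Edge bolt: l_c = 35 − 18/2 = 26 mm → 1.2 × 26 × 10 × 450 / 1000 = 140.4 → r_n = 140.4 kN.
Interior bolts: l_c = 65 − 18 = 47 mm → 1.2 × 47 × 10 × 450 / 1000 = 253.8 → r_n = 172.8 kN.
R_n = 2 × 140.4 + 8 × 172.8 = 1663 kN.
Design strength φR_n = 0.75 × 1663 = 1250 kN.

1250 kN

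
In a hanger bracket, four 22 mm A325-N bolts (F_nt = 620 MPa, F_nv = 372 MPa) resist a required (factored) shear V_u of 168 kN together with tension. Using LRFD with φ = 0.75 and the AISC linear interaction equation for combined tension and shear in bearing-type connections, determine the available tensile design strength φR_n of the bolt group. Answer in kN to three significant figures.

639 kN

A_b = π·22²/4 = 380.1 mm²; f_rv = 168 × 1000 / (4 × 380.1) = 110.5 MPa.
F'_nt = 1.3 F_nt − (F_nt / φF_nv) f_rv = 1.3·620 − (620/(0.75·372))·110.5 = 560.5 MPa, capped at F_nt → F'_nt = 560.5 MPa.
R_n = F'_nt · A_b · n = 560.5 × 380.1 × 4 / 1000 = 852.2 kN.
Design strength φR_n = 0.75 × 852.2 = 639 kN.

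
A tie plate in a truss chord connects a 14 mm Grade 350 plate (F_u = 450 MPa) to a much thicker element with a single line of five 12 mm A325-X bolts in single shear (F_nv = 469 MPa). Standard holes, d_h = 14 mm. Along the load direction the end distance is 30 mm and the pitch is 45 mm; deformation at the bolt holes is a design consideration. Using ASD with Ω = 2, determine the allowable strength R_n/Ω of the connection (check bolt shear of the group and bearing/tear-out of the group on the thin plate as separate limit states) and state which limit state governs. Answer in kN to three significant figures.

133 kN (bolt shear governs)

Bolt shear: A_b = π·12²/4 = 113.1 mm²; R_n = 469 × 113.1 × 5 × 1 / 1000 = 265.2 kN → 265.2 / 2 = 133 kN.
Bearing (1.2 l_c t F_u ≤ 2.4 d t F_u): upper limit = 2.4·12·14·450 / 1000 = 181.4 kN.
  Edge l_c = 30 − 14/2 = 23 → r_n = 173.9 kN; interior l_c = 45 − 14 = 31 → r_n = 181.4 kN.
  R_n,bearing = 1·173.9 + 4·181.4 = 899.6 kN → 899.6 / 2 = 450 kN.
Bolt shear governs: 133 kN.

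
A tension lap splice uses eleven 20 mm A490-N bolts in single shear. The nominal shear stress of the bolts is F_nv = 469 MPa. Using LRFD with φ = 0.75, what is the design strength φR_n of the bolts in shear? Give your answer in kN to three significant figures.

1220 kN

A_b = π × 20² / 4 = 314.2 mm².
R_n = F_nv · A_b · n · n_s = 469 × 314.2 × 11 × 1 / 1000 = 1621 kN.
Design strength φR_n = 0.75 × 1621 = 1220 kN.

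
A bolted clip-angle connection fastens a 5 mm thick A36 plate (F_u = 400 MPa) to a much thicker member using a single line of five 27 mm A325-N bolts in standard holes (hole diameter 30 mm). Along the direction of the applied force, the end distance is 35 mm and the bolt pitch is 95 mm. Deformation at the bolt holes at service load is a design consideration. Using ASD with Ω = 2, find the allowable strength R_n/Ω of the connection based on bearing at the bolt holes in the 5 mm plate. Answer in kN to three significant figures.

Per bolt r_n = 1.2 l_c t F_u ≤ 2.4 d t F_u; upper limit = 2.4 × 27 × 5 × 400 / 1000 = 129.6 kN.
Edge bolt: l_c = 35 − 30/2 = 20 mm → 1.2 × 20 × 5 × 400 / 1000 = 48 → r_n = 48 kN.
Interior bolts: l_c = 95 − 30 = 65 mm → 1.2 × 65 × 5 × 400 / 1000 = 156 → r_n = 129.6 kN.
R_n = 1 × 48 + 4 × 129.6 = 566.4 kN.
Allowable strength R_n/Ω = 566.4 / 2 = 283 kN.

283 kN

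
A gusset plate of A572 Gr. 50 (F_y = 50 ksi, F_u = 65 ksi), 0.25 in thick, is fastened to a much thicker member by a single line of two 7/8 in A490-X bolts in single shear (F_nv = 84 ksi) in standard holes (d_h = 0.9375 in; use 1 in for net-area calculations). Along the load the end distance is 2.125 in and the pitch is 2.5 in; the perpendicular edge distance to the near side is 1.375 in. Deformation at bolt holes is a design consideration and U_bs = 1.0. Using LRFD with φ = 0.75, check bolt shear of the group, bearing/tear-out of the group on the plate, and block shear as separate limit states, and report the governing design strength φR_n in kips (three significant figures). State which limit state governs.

Bolt shear: A_b = π·0.875²/4 = 0.6013 in²; R_n = 84 × 0.6013 × 2 × 1 = 101 kips → 0.75 × 101 = 75.8 kips.
Bearing: edge l_c = 1.656, r_n = 32.3 kips; interior l_c = 1.562, r_n = 30.47 kips; R_n = 32.3 + 1·30.47 = 62.77 kips → 47.1 kips.
Block shear: A_gv = 1.156, A_nv = 0.7812, A_nt = 0.2188 in²; R_n = min(0.6F_uA_nv, 0.6F_yA_gv) + U_bs·F_u·A_nt = 44.69 kips → 33.5 kips.
Block shear governs: 33.5 kips.

33.5 kips (block shear governs)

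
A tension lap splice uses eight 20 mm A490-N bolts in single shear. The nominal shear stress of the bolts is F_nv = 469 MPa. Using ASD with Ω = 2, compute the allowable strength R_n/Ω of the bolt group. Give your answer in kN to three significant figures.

A_b = π × 20² / 4 = 314.2 mm².
R_n = F_nv · A_b · n · n_s = 469 × 314.2 × 8 × 1 / 1000 = 1179 kN.
Allowable strength R_n/Ω = 1179 / 2 = 589 kN.

589 kN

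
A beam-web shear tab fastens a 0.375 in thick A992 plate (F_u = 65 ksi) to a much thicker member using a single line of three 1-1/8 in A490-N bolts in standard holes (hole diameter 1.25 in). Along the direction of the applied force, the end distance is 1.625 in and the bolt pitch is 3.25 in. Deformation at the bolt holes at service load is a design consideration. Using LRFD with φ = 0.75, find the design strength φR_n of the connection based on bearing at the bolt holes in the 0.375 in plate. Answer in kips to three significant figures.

Per bolt r_n = 1.2 l_c t F_u ≤ 2.4 d t F_u; upper limit = 2.4 × 1.125 × 0.375 × 65 = 65.81 kips.
Edge bolt: l_c = 1.625 − 1.25/2 = 1 in → 1.2 × 1 × 0.375 × 65 = 29.25 → r_n = 29.25 kips.
Interior bolts: l_c = 3.25 − 1.25 = 2 in → 1.2 × 2 × 0.375 × 65 = 58.5 → r_n = 58.5 kips.
R_n = 1 × 29.25 + 2 × 58.5 = 146.2 kips.
Design strength φR_n = 0.75 × 146.2 = 110 kips.

110 kips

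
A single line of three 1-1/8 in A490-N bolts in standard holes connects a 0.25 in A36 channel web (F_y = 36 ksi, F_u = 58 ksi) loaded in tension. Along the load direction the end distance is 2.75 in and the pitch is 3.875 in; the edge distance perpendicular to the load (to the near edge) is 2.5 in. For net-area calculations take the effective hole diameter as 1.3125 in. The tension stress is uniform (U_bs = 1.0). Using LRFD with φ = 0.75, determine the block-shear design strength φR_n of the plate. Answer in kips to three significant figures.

62.6 kips

Shear plane L_v = 2.75 + 2·3.875 = 10.5 in; A_gv = 10.5 × 0.25 = 2.625 in².
A_nv = (10.5 − 2.5·1.3125) × 0.25 = 1.805 in².
A_nt = (2.5 − 0.5·1.3125) × 0.25 = 0.4609 in².
0.6 F_u A_nv = 62.8 kips; 0.6 F_y A_gv = 56.7 kips → shear yielding governs the shear term.
R_n = 56.7 + 1.0 × 58 × 0.4609 = 83.43 kips.
Design strength φR_n = 0.75 × 83.43 = 62.6 kips.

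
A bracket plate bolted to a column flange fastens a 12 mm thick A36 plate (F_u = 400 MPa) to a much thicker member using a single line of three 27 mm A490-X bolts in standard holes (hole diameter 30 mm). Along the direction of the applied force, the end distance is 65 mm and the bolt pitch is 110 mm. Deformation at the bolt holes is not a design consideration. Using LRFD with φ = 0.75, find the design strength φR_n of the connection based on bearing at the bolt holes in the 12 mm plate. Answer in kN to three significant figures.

Per bolt r_n = 1.5 l_c t F_u ≤ 3.0 d t F_u; upper limit = 3.0 × 27 × 12 × 400 / 1000 = 388.8 kN.
Edge bolt: l_c = 65 − 30/2 = 50 mm → 1.5 × 50 × 12 × 400 / 1000 = 360 → r_n = 360 kN.
Interior bolts: l_c = 110 − 30 = 80 mm → 1.5 × 80 × 12 × 400 / 1000 = 576 → r_n = 388.8 kN.
R_n = 1 × 360 + 2 × 388.8 = 1138 kN.
Design strength φR_n = 0.75 × 1138 = 853 kN.

853 kN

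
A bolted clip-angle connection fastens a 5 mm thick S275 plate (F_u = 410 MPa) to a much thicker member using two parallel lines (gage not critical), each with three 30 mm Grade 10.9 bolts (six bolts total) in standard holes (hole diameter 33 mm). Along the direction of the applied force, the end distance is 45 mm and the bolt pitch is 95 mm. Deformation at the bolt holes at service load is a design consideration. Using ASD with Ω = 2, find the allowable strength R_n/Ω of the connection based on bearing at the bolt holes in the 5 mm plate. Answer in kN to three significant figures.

365 kN

Per bolt r_n = 1.2 l_c t F_u ≤ 2.4 d t F_u; upper limit = 2.4 × 30 × 5 × 410 / 1000 = 147.6 kN.
Edge bolt: l_c = 45 − 33/2 = 28.5 mm → 1.2 × 28.5 × 5 × 410 / 1000 = 70.11 → r_n = 70.11 kN.
Interior bolts: l_c = 95 − 33 = 62 mm → 1.2 × 62 × 5 × 410 / 1000 = 152.5 → r_n = 147.6 kN.
R_n = 2 × 70.11 + 4 × 147.6 = 730.6 kN.
Allowable strength R_n/Ω = 730.6 / 2 = 365 kN.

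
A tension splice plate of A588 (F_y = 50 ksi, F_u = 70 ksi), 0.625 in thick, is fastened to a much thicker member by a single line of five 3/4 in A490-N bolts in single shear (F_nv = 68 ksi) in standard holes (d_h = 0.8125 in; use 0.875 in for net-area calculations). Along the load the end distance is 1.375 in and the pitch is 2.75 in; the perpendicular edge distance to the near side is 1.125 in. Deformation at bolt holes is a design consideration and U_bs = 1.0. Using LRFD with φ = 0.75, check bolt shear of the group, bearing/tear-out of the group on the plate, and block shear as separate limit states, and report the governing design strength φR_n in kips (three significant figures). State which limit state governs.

Bolt shear: A_b = π·0.75²/4 = 0.4418 in²; R_n = 68 × 0.4418 × 5 × 1 = 150.2 kips → 0.75 × 150.2 = 113 kips.
Bearing: edge l_c = 0.9688, r_n = 50.86 kips; interior l_c = 1.938, r_n = 78.75 kips; R_n = 50.86 + 4·78.75 = 365.9 kips → 274 kips.
Block shear: A_gv = 7.734, A_nv = 5.273, A_nt = 0.4297 in²; R_n = min(0.6F_uA_nv, 0.6F_yA_gv) + U_bs·F_u·A_nt = 251.6 kips → 189 kips.
Bolt shear governs: 113 kips.

113 kips (bolt shear governs)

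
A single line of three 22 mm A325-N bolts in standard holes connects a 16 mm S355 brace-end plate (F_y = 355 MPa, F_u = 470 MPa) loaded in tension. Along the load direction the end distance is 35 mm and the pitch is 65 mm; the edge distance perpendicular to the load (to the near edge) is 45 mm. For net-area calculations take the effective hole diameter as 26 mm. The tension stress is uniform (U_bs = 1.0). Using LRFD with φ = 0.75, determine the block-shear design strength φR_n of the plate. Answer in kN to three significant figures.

Shear plane L_v = 35 + 2·65 = 165 mm; A_gv = 165 × 16 = 2640 mm².
A_nv = (165 − 2.5·26) × 16 = 1600 mm².
A_nt = (45 − 0.5·26) × 16 = 512 mm².
0.6 F_u A_nv = 451.2 kN; 0.6 F_y A_gv = 562.3 kN → shear rupture governs the shear term.
R_n = 451.2 + 1.0 × 470 × 512 / 1000 = 691.8 kN.
Design strength φR_n = 0.75 × 691.8 = 519 kN.

519 kN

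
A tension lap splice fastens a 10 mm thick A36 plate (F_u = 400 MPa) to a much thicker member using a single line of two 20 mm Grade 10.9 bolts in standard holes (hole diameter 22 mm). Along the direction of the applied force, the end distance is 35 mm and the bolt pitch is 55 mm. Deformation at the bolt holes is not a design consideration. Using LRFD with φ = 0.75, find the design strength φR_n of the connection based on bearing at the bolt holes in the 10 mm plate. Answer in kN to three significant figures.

Per bolt r_n = 1.5 l_c t F_u ≤ 3.0 d t F_u; upper limit = 3.0 × 20 × 10 × 400 / 1000 = 240 kN.
Edge bolt: l_c = 35 − 22/2 = 24 mm → 1.5 × 24 × 10 × 400 / 1000 = 144 → r_n = 144 kN.
Interior bolts: l_c = 55 − 22 = 33 mm → 1.5 × 33 × 10 × 400 / 1000 = 198 → r_n = 198 kN.
R_n = 1 × 144 + 1 × 198 = 342 kN.
Design strength φR_n = 0.75 × 342 = 256 kN.

256 kN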